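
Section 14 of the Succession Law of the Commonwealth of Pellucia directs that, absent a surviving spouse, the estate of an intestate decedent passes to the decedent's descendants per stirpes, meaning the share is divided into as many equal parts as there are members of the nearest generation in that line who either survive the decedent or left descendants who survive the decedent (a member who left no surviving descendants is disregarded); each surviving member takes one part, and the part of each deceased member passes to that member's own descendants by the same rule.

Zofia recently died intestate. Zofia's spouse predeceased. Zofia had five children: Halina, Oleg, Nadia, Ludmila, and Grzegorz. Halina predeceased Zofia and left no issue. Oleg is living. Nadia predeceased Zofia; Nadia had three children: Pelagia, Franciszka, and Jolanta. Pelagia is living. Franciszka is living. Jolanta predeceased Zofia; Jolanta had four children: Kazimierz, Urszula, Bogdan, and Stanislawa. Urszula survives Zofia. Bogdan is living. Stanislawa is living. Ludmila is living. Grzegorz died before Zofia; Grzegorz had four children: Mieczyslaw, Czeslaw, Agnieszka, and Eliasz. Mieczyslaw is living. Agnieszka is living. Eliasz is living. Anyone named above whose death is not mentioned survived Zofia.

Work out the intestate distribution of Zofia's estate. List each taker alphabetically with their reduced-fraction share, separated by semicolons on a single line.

There is no surviving spouse, so the entire estate passes to Zofia's descendants per stirpes.
Halina left no surviving issue, so that branch lapses and is disregarded.
The estate is divided into 4 equal shares of 1/4 among Oleg, Nadia, Ludmila, Grzegorz.
Oleg is living and takes 1/4.
Nadia predeceased; the 1/4 allotted to Nadia's branch passes to Nadia's issue by representation.
The 1/4 is divided into 3 equal shares of 1/12 among Pelagia, Franciszka, Jolanta.
Pelagia is living and takes 1/12.
Franciszka is living and takes 1/12.
Jolanta predeceased; the 1/12 allotted to Jolanta's branch passes to Jolanta's issue by representation.
The 1/12 is divided into 4 equal shares of 1/48 among Kazimierz, Urszula, Bogdan, Stanislawa.
Kazimierz is living and takes 1/48.
Urszula is living and takes 1/48.
Bogdan is living and takes 1/48.
Stanislawa is living and takes 1/48.
Ludmila is living and takes 1/4.
Grzegorz predeceased; the 1/4 allotted to Grzegorz's branch passes to Grzegorz's issue by representation.
The 1/4 is divided into 4 equal shares of 1/16 among Mieczyslaw, Czeslaw, Agnieszka, Eliasz.
Mieczyslaw is living and takes 1/16.
Czeslaw is living and takes 1/16.
Agnieszka is living and takes 1/16.
Eliasz is living and takes 1/16.

Agnieszka 1/16; Bogdan 1/48; Czeslaw 1/16; Eliasz 1/16; Franciszka 1/12; Kazimierz 1/48; Ludmila 1/4; Mieczyslaw 1/16; Oleg 1/4; Pelagia 1/12; Stanislawa 1/48; Urszula 1/48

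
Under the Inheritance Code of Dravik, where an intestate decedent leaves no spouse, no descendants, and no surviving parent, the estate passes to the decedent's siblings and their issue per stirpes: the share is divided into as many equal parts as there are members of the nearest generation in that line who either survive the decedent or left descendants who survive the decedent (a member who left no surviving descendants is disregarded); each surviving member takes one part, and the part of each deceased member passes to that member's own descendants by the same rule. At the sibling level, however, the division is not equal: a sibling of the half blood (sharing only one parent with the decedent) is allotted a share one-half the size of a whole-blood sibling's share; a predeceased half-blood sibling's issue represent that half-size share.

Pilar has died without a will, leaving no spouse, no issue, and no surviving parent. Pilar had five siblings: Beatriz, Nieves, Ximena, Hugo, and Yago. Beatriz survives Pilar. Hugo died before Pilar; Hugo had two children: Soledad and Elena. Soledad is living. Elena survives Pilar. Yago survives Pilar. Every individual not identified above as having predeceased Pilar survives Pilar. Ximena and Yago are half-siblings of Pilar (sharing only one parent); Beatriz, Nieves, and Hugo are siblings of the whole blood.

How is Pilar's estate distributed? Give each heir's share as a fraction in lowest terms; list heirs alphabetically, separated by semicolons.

Beatriz 1/4; Elena 1/8; Nieves 1/4; Soledad 1/8; Ximena 1/8; Yago 1/8

No spouse, descendants, or parent survives, so the estate passes to Pilar's siblings per stirpes.
Half-blood siblings count for one-half the weight of whole-blood siblings at the initial division.
Dividing 1 in proportion to weights (total weight 4): Beatriz (weight 1) → 1/4; Nieves (weight 1) → 1/4; Ximena (weight 1/2) → 1/8; Hugo (weight 1) → 1/4; Yago (weight 1/2) → 1/8.
Beatriz is living and takes 1/4.
Nieves is living and takes 1/4.
Ximena is living and takes 1/8.
Hugo predeceased; the 1/4 allotted to Hugo's branch passes to Hugo's issue by representation.
The 1/4 is divided into 2 equal shares of 1/8 among Soledad, Elena.
Soledad is living and takes 1/8.
Elena is living and takes 1/8.
Yago is living and takes 1/8.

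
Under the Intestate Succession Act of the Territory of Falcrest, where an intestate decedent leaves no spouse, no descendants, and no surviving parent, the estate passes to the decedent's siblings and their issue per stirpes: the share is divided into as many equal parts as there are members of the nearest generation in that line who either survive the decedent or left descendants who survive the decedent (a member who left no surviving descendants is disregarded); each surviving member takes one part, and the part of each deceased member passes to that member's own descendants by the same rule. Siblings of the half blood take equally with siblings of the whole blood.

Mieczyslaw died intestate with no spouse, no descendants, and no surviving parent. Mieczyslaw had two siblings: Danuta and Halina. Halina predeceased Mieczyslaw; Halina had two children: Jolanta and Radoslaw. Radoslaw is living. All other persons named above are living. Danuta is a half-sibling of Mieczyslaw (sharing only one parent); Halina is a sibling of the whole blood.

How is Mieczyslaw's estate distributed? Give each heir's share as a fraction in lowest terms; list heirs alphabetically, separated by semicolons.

Danuta 1/2; Jolanta 1/4; Radoslaw 1/4

No spouse, descendants, or parent survives, so the estate passes to Mieczyslaw's siblings per stirpes.
Half-blood and whole-blood siblings take equally under the stated rule.
The estate is divided into 2 equal shares of 1/2 among Danuta, Halina.
Danuta is living and takes 1/2.
Halina predeceased; the 1/2 allotted to Halina's branch passes to Halina's issue by representation.
The 1/2 is divided into 2 equal shares of 1/4 among Jolanta, Radoslaw.
Jolanta is living and takes 1/4.
Radoslaw is living and takes 1/4.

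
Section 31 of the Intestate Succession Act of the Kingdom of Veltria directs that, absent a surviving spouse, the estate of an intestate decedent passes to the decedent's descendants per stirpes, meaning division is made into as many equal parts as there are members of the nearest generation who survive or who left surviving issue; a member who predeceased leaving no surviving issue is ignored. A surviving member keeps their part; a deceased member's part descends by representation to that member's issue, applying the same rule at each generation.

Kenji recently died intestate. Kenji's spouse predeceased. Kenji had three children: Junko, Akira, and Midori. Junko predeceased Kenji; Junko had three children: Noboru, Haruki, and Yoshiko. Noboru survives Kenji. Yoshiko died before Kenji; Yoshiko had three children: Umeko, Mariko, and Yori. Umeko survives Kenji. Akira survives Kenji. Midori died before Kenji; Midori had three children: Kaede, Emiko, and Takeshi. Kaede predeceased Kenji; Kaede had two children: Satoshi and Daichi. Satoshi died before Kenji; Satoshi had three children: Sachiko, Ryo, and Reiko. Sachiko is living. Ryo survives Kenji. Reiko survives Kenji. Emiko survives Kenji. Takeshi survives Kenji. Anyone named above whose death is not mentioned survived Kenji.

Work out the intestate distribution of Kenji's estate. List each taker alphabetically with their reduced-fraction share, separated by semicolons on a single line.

Akira 1/3; Daichi 1/18; Emiko 1/9; Haruki 1/9; Mariko 1/27; Noboru 1/9; Reiko 1/54; Ryo 1/54; Sachiko 1/54; Takeshi 1/9; Umeko 1/27; Yori 1/27

There is no surviving spouse, so the entire estate passes to Kenji's descendants per stirpes.
The estate is divided into 3 equal shares of 1/3 among Junko, Akira, Midori.
Junko predeceased; the 1/3 allotted to Junko's branch passes to Junko's issue by representation.
The 1/3 is divided into 3 equal shares of 1/9 among Noboru, Haruki, Yoshiko.
Noboru is living and takes 1/9.
Haruki is living and takes 1/9.
Yoshiko predeceased; the 1/9 allotted to Yoshiko's branch passes to Yoshiko's issue by representation.
The 1/9 is divided into 3 equal shares of 1/27 among Umeko, Mariko, Yori.
Umeko is living and takes 1/27.
Mariko is living and takes 1/27.
Yori is living and takes 1/27.
Akira is living and takes 1/3.
Midori predeceased; the 1/3 allotted to Midori's branch passes to Midori's issue by representation.
The 1/3 is divided into 3 equal shares of 1/9 among Kaede, Emiko, Takeshi.
Kaede predeceased; the 1/9 allotted to Kaede's branch passes to Kaede's issue by representation.
The 1/9 is divided into 2 equal shares of 1/18 among Satoshi, Daichi.
Satoshi predeceased; the 1/18 allotted to Satoshi's branch passes to Satoshi's issue by representation.
The 1/18 is divided into 3 equal shares of 1/54 among Sachiko, Ryo, Reiko.
Sachiko is living and takes 1/54.
Ryo is living and takes 1/54.
Reiko is living and takes 1/54.
Daichi is living and takes 1/18.
Emiko is living and takes 1/9.
Takeshi is living and takes 1/9.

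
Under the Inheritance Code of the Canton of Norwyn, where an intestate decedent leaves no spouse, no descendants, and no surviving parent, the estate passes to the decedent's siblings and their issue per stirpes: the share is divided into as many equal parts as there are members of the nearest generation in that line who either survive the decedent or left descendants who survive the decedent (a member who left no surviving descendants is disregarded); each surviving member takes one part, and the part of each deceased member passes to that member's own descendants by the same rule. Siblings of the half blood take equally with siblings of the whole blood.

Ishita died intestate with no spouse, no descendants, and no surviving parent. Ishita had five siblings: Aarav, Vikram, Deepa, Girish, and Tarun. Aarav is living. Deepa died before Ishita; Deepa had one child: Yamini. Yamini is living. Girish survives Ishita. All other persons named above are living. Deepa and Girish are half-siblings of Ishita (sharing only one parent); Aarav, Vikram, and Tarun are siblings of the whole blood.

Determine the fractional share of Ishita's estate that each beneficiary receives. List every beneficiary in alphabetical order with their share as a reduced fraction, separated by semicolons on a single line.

No spouse, descendants, or parent survives, so the estate passes to Ishita's siblings per stirpes.
Half-blood and whole-blood siblings take equally under the stated rule.
The estate is divided into 5 equal shares of 1/5 among Aarav, Vikram, Deepa, Girish, Tarun.
Aarav is living and takes 1/5.
Vikram is living and takes 1/5.
Deepa predeceased; the 1/5 allotted to Deepa's branch passes to Deepa's issue by representation.
Yamini is the sole taker at this level and receives the full 1/5.
Girish is living and takes 1/5.
Tarun is living and takes 1/5.

Aarav 1/5; Girish 1/5; Tarun 1/5; Vikram 1/5; Yamini 1/5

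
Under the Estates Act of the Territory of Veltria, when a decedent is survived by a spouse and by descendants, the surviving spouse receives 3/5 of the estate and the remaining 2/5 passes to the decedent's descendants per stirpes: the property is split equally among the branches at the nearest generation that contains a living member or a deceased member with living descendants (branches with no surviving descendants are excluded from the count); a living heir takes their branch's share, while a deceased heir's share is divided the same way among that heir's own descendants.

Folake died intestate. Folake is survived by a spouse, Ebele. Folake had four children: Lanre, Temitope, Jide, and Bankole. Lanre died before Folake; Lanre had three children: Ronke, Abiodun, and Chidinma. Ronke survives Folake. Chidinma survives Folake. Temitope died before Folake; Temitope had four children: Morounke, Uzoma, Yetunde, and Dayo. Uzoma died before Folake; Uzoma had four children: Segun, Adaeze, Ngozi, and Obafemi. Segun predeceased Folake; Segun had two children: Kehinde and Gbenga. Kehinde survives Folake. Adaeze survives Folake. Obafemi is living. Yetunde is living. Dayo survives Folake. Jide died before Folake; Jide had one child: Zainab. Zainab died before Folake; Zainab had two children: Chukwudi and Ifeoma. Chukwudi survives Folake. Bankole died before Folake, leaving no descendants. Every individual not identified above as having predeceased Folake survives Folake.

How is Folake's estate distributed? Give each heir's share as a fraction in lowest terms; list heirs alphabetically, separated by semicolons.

Abiodun 2/45; Adaeze 1/120; Chidinma 2/45; Chukwudi 1/15; Dayo 1/30; Ebele 3/5; Gbenga 1/240; Ifeoma 1/15; Kehinde 1/240; Morounke 1/30; Ngozi 1/120; Obafemi 1/120; Ronke 2/45; Yetunde 1/30

Ebele, as surviving spouse, takes 3/5.
The remaining 2/5 passes to Folake's descendants per stirpes.
Bankole left no surviving issue, so that branch lapses and is disregarded.
The 2/5 is divided into 3 equal shares of 2/15 among Lanre, Temitope, Jide.
Lanre predeceased; the 2/15 allotted to Lanre's branch passes to Lanre's issue by representation.
The 2/15 is divided into 3 equal shares of 2/45 among Ronke, Abiodun, Chidinma.
Ronke is living and takes 2/45.
Abiodun is living and takes 2/45.
Chidinma is living and takes 2/45.
Temitope predeceased; the 2/15 allotted to Temitope's branch passes to Temitope's issue by representation.
The 2/15 is divided into 4 equal shares of 1/30 among Morounke, Uzoma, Yetunde, Dayo.
Morounke is living and takes 1/30.
Uzoma predeceased; the 1/30 allotted to Uzoma's branch passes to Uzoma's issue by representation.
The 1/30 is divided into 4 equal shares of 1/120 among Segun, Adaeze, Ngozi, Obafemi.
Segun predeceased; the 1/120 allotted to Segun's branch passes to Segun's issue by representation.
The 1/120 is divided into 2 equal shares of 1/240 among Kehinde, Gbenga.
Kehinde is living and takes 1/240.
Gbenga is living and takes 1/240.
Adaeze is living and takes 1/120.
Ngozi is living and takes 1/120.
Obafemi is living and takes 1/120.
Yetunde is living and takes 1/30.
Dayo is living and takes 1/30.
Jide predeceased; the 2/15 allotted to Jide's branch passes to Jide's issue by representation.
Zainab's line is the sole branch at this level, so the full 2/15 passes to Zainab's issue by representation.
The 2/15 is divided into 2 equal shares of 1/15 among Chukwudi, Ifeoma.
Chukwudi is living and takes 1/15.
Ifeoma is living and takes 1/15.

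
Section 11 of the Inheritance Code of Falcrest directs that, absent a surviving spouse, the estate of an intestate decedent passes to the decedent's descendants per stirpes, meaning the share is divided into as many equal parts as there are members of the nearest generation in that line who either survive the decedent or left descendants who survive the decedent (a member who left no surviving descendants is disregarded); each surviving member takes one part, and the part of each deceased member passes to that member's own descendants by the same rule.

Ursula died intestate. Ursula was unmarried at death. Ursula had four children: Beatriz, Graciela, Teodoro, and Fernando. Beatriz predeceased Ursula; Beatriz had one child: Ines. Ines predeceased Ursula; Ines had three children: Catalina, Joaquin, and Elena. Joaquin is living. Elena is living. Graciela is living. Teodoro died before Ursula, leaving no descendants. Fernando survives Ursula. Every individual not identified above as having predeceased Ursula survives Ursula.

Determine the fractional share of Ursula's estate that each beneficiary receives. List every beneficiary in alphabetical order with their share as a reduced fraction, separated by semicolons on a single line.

There is no surviving spouse, so the entire estate passes to Ursula's descendants per stirpes.
Teodoro left no surviving issue, so that branch lapses and is disregarded.
The estate is divided into 3 equal shares of 1/3 among Beatriz, Graciela, Fernando.
Beatriz predeceased; the 1/3 allotted to Beatriz's branch passes to Beatriz's issue by representation.
Ines's line is the sole branch at this level, so the full 1/3 passes to Ines's issue by representation.
The 1/3 is divided into 3 equal shares of 1/9 among Catalina, Joaquin, Elena.
Catalina is living and takes 1/9.
Joaquin is living and takes 1/9.
Elena is living and takes 1/9.
Graciela is living and takes 1/3.
Fernando is living and takes 1/3.

Catalina 1/9; Elena 1/9; Fernando 1/3; Graciela 1/3; Joaquin 1/9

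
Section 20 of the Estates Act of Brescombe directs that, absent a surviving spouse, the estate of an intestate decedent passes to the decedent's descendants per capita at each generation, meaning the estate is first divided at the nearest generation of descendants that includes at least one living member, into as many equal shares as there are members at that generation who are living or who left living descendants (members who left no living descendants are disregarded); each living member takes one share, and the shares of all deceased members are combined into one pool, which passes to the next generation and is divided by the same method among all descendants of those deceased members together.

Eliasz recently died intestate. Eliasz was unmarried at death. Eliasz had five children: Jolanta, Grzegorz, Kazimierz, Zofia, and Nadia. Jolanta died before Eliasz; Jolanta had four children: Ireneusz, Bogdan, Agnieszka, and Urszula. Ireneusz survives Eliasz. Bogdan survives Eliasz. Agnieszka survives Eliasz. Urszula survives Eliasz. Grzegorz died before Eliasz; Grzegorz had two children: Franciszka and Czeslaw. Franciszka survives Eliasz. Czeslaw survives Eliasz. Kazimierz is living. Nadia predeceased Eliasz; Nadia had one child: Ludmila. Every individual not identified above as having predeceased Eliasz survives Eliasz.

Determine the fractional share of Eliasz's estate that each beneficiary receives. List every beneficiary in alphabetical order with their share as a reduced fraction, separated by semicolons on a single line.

There is no surviving spouse, so the entire estate passes to Eliasz's descendants per capita at each generation.
At generation 1 (Jolanta, Grzegorz, Kazimierz, Zofia, Nadia) there are 5 shares of (1)/5 = 1/5 each.
Living: Kazimierz and Zofia — each takes 1/5.
Deceased: Jolanta, Grzegorz, and Nadia. Their combined 3/5 is pooled and carried to generation 2.
At generation 2 (Ireneusz, Bogdan, Agnieszka, Urszula, Franciszka, Czeslaw, Ludmila) there are 7 shares of (3/5)/7 = 3/35 each.
Living: Ireneusz, Bogdan, Agnieszka, Urszula, Franciszka, Czeslaw, and Ludmila — each takes 3/35.

Agnieszka 3/35; Bogdan 3/35; Czeslaw 3/35; Franciszka 3/35; Ireneusz 3/35; Kazimierz 1/5; Ludmila 3/35; Urszula 3/35; Zofia 1/5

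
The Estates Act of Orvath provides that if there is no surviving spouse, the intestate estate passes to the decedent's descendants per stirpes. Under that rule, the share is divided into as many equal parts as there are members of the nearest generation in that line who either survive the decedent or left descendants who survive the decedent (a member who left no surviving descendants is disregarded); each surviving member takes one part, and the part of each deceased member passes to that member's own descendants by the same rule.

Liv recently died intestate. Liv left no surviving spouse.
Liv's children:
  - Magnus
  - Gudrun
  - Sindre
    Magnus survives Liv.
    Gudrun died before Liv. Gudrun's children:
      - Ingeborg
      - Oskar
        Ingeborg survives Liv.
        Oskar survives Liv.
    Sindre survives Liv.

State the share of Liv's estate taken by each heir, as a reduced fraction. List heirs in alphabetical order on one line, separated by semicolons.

Ingeborg 1/6; Magnus 1/3; Oskar 1/6; Sindre 1/3

There is no surviving spouse, so the entire estate passes to Liv's descendants per stirpes.
The estate is divided into 3 equal shares of 1/3 among Magnus, Gudrun, Sindre.
Magnus is living and takes 1/3.
Gudrun predeceased; the 1/3 allotted to Gudrun's branch passes to Gudrun's issue by representation.
The 1/3 is divided into 2 equal shares of 1/6 among Ingeborg, Oskar.
Ingeborg is living and takes 1/6.
Oskar is living and takes 1/6.
Sindre is living and takes 1/3.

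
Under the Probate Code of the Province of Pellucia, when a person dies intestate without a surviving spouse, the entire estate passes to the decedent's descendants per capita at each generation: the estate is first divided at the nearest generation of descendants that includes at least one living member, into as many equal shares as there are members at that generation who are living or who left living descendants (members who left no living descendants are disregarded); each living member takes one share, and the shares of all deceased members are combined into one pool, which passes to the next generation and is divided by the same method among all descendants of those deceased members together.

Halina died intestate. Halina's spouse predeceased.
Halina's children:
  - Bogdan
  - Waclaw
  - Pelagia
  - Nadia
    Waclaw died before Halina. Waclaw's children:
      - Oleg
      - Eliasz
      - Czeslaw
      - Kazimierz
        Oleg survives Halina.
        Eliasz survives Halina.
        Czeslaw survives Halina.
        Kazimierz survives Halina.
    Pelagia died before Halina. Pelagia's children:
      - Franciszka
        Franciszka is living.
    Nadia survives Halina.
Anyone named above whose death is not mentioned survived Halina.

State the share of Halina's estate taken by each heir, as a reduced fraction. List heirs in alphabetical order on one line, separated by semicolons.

Bogdan 1/4; Czeslaw 1/10; Eliasz 1/10; Franciszka 1/10; Kazimierz 1/10; Nadia 1/4; Oleg 1/10

There is no surviving spouse, so the entire estate passes to Halina's descendants per capita at each generation.
At generation 1 (Bogdan, Waclaw, Pelagia, Nadia) there are 4 shares of (1)/4 = 1/4 each.
Living: Bogdan and Nadia — each takes 1/4.
Deceased: Waclaw and Pelagia. Their combined 1/2 is pooled and carried to generation 2.
At generation 2 (Oleg, Eliasz, Czeslaw, Kazimierz, Franciszka) there are 5 shares of (1/2)/5 = 1/10 each.
Living: Oleg, Eliasz, Czeslaw, Kazimierz, and Franciszka — each takes 1/10.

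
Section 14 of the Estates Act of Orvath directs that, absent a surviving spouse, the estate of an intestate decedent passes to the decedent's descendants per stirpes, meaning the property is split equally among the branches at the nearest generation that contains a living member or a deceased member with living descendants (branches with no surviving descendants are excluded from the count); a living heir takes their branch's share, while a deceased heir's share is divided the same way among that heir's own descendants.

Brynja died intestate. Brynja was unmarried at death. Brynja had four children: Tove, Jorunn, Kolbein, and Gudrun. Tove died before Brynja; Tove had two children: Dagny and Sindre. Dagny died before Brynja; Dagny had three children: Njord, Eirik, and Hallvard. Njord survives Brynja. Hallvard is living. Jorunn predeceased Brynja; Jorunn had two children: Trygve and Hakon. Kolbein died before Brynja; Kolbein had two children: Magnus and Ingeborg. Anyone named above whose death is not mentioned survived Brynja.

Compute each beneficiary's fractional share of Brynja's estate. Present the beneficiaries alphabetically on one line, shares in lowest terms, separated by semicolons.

Eirik 1/24; Gudrun 1/4; Hakon 1/8; Hallvard 1/24; Ingeborg 1/8; Magnus 1/8; Njord 1/24; Sindre 1/8; Trygve 1/8

There is no surviving spouse, so the entire estate passes to Brynja's descendants per stirpes.
The estate is divided into 4 equal shares of 1/4 among Tove, Jorunn, Kolbein, Gudrun.
Tove predeceased; the 1/4 allotted to Tove's branch passes to Tove's issue by representation.
The 1/4 is divided into 2 equal shares of 1/8 among Dagny, Sindre.
Dagny predeceased; the 1/8 allotted to Dagny's branch passes to Dagny's issue by representation.
The 1/8 is divided into 3 equal shares of 1/24 among Njord, Eirik, Hallvard.
Njord is living and takes 1/24.
Eirik is living and takes 1/24.
Hallvard is living and takes 1/24.
Sindre is living and takes 1/8.
Jorunn predeceased; the 1/4 allotted to Jorunn's branch passes to Jorunn's issue by representation.
The 1/4 is divided into 2 equal shares of 1/8 among Trygve, Hakon.
Trygve is living and takes 1/8.
Hakon is living and takes 1/8.
Kolbein predeceased; the 1/4 allotted to Kolbein's branch passes to Kolbein's issue by representation.
The 1/4 is divided into 2 equal shares of 1/8 among Magnus, Ingeborg.
Magnus is living and takes 1/8.
Ingeborg is living and takes 1/8.
Gudrun is living and takes 1/4.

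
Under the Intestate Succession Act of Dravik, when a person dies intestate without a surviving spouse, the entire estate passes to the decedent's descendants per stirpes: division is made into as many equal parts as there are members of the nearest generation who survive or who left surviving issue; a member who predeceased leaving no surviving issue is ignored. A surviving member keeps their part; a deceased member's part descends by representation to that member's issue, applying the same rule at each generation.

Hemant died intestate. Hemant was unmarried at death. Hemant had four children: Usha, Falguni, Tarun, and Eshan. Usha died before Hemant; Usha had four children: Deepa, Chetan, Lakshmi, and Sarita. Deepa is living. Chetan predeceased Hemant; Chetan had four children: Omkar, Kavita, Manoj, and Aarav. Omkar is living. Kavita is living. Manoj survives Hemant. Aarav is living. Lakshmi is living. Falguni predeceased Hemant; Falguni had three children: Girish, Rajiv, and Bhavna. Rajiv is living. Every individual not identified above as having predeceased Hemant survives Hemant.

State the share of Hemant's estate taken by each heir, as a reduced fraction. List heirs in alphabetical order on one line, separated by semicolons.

There is no surviving spouse, so the entire estate passes to Hemant's descendants per stirpes.
The estate is divided into 4 equal shares of 1/4 among Usha, Falguni, Tarun, Eshan.
Usha predeceased; the 1/4 allotted to Usha's branch passes to Usha's issue by representation.
The 1/4 is divided into 4 equal shares of 1/16 among Deepa, Chetan, Lakshmi, Sarita.
Deepa is living and takes 1/16.
Chetan predeceased; the 1/16 allotted to Chetan's branch passes to Chetan's issue by representation.
The 1/16 is divided into 4 equal shares of 1/64 among Omkar, Kavita, Manoj, Aarav.
Omkar is living and takes 1/64.
Kavita is living and takes 1/64.
Manoj is living and takes 1/64.
Aarav is living and takes 1/64.
Lakshmi is living and takes 1/16.
Sarita is living and takes 1/16.
Falguni predeceased; the 1/4 allotted to Falguni's branch passes to Falguni's issue by representation.
The 1/4 is divided into 3 equal shares of 1/12 among Girish, Rajiv, Bhavna.
Girish is living and takes 1/12.
Rajiv is living and takes 1/12.
Bhavna is living and takes 1/12.
Tarun is living and takes 1/4.
Eshan is living and takes 1/4.

Aarav 1/64; Bhavna 1/12; Deepa 1/16; Eshan 1/4; Girish 1/12; Kavita 1/64; Lakshmi 1/16; Manoj 1/64; Omkar 1/64; Rajiv 1/12; Sarita 1/16; Tarun 1/4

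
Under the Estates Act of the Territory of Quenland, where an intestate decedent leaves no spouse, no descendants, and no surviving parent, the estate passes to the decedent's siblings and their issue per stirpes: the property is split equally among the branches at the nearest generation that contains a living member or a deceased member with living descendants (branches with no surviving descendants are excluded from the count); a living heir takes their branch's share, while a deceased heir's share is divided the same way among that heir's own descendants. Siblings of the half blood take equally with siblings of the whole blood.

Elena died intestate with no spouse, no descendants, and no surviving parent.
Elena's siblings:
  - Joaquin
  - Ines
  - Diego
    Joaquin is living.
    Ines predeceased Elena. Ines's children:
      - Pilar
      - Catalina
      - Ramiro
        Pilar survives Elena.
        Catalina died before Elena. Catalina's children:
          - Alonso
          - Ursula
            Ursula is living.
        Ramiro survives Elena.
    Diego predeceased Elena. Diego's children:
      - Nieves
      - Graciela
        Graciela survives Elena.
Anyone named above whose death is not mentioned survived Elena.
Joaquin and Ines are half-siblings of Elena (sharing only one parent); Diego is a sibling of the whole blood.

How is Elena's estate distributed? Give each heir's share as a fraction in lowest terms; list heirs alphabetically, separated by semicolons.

Alonso 1/18; Graciela 1/6; Joaquin 1/3; Nieves 1/6; Pilar 1/9; Ramiro 1/9; Ursula 1/18

No spouse, descendants, or parent survives, so the estate passes to Elena's siblings per stirpes.
Half-blood and whole-blood siblings take equally under the stated rule.
The estate is divided into 3 equal shares of 1/3 among Joaquin, Ines, Diego.
Joaquin is living and takes 1/3.
Ines predeceased; the 1/3 allotted to Ines's branch passes to Ines's issue by representation.
The 1/3 is divided into 3 equal shares of 1/9 among Pilar, Catalina, Ramiro.
Pilar is living and takes 1/9.
Catalina predeceased; the 1/9 allotted to Catalina's branch passes to Catalina's issue by representation.
The 1/9 is divided into 2 equal shares of 1/18 among Alonso, Ursula.
Alonso is living and takes 1/18.
Ursula is living and takes 1/18.
Ramiro is living and takes 1/9.
Diego predeceased; the 1/3 allotted to Diego's branch passes to Diego's issue by representation.
The 1/3 is divided into 2 equal shares of 1/6 among Nieves, Graciela.
Nieves is living and takes 1/6.
Graciela is living and takes 1/6.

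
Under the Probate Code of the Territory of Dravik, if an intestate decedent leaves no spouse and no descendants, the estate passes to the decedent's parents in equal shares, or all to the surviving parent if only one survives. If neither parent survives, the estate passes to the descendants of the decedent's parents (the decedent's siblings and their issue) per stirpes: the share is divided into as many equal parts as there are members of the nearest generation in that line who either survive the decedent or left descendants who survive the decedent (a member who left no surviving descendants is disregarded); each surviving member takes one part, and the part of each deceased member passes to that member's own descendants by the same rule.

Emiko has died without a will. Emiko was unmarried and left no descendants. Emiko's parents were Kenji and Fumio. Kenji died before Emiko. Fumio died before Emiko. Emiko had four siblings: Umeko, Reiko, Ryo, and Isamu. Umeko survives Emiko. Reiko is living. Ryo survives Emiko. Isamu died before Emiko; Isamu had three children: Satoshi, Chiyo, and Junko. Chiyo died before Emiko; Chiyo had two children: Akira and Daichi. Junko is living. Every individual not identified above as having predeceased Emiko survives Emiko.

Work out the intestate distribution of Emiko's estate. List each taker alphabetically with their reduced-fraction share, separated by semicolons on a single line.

Neither parent survives and there are no descendants, so the estate passes to Emiko's siblings and their issue per stirpes.
The estate is divided into 4 equal shares of 1/4 among Umeko, Reiko, Ryo, Isamu.
Umeko is living and takes 1/4.
Reiko is living and takes 1/4.
Ryo is living and takes 1/4.
Isamu predeceased; the 1/4 allotted to Isamu's branch passes to Isamu's issue by representation.
The 1/4 is divided into 3 equal shares of 1/12 among Satoshi, Chiyo, Junko.
Satoshi is living and takes 1/12.
Chiyo predeceased; the 1/12 allotted to Chiyo's branch passes to Chiyo's issue by representation.
The 1/12 is divided into 2 equal shares of 1/24 among Akira, Daichi.
Akira is living and takes 1/24.
Daichi is living and takes 1/24.
Junko is living and takes 1/12.

Akira 1/24; Daichi 1/24; Junko 1/12; Reiko 1/4; Ryo 1/4; Satoshi 1/12; Umeko 1/4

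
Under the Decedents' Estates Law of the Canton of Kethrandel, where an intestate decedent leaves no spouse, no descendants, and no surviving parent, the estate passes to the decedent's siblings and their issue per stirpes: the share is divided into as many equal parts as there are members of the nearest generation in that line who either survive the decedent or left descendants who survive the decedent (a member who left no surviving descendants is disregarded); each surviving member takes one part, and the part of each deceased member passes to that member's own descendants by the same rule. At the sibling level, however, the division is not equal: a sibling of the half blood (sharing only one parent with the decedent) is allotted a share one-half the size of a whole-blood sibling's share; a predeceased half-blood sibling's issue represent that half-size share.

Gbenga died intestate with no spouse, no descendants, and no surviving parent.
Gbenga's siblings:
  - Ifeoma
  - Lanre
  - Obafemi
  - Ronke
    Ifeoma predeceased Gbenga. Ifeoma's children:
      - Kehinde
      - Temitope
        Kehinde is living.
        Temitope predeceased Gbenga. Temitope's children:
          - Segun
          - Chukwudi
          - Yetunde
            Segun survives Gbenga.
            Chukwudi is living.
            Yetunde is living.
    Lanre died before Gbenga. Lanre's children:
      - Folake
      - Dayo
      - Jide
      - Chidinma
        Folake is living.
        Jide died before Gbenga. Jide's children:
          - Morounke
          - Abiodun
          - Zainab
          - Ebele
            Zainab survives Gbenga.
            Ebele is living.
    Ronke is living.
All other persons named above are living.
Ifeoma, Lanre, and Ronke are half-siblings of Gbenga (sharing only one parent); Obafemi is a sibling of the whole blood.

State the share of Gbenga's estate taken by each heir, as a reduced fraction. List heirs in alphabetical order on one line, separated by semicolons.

No spouse, descendants, or parent survives, so the estate passes to Gbenga's siblings per stirpes.
Half-blood siblings count for one-half the weight of whole-blood siblings at the initial division.
Dividing 1 in proportion to weights (total weight 5/2): Ifeoma (weight 1/2) → 1/5; Lanre (weight 1/2) → 1/5; Obafemi (weight 1) → 2/5; Ronke (weight 1/2) → 1/5.
Ifeoma predeceased; the 1/5 allotted to Ifeoma's branch passes to Ifeoma's issue by representation.
The 1/5 is divided into 2 equal shares of 1/10 among Kehinde, Temitope.
Kehinde is living and takes 1/10.
Temitope predeceased; the 1/10 allotted to Temitope's branch passes to Temitope's issue by representation.
The 1/10 is divided into 3 equal shares of 1/30 among Segun, Chukwudi, Yetunde.
Segun is living and takes 1/30.
Chukwudi is living and takes 1/30.
Yetunde is living and takes 1/30.
Lanre predeceased; the 1/5 allotted to Lanre's branch passes to Lanre's issue by representation.
The 1/5 is divided into 4 equal shares of 1/20 among Folake, Dayo, Jide, Chidinma.
Folake is living and takes 1/20.
Dayo is living and takes 1/20.
Jide predeceased; the 1/20 allotted to Jide's branch passes to Jide's issue by representation.
The 1/20 is divided into 4 equal shares of 1/80 among Morounke, Abiodun, Zainab, Ebele.
Morounke is living and takes 1/80.
Abiodun is living and takes 1/80.
Zainab is living and takes 1/80.
Ebele is living and takes 1/80.
Chidinma is living and takes 1/20.
Obafemi is living and takes 2/5.
Ronke is living and takes 1/5.

Abiodun 1/80; Chidinma 1/20; Chukwudi 1/30; Dayo 1/20; Ebele 1/80; Folake 1/20; Kehinde 1/10; Morounke 1/80; Obafemi 2/5; Ronke 1/5; Segun 1/30; Yetunde 1/30; Zainab 1/80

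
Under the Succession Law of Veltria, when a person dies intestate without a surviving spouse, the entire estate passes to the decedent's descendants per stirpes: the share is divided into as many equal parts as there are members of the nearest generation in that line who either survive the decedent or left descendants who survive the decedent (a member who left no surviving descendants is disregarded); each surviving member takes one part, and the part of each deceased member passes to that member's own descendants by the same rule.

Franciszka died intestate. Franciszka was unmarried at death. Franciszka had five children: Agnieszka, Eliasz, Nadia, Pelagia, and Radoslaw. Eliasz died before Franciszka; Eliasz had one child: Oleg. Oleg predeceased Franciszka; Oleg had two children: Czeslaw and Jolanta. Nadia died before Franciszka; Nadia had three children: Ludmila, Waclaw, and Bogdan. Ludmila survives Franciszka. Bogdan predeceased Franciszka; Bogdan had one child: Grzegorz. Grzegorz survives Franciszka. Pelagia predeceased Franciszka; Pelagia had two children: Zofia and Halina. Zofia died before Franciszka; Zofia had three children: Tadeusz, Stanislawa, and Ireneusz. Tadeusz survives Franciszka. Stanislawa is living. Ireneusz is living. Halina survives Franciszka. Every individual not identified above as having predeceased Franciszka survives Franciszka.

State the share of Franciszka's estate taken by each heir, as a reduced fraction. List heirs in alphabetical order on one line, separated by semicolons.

There is no surviving spouse, so the entire estate passes to Franciszka's descendants per stirpes.
The estate is divided into 5 equal shares of 1/5 among Agnieszka, Eliasz, Nadia, Pelagia, Radoslaw.
Agnieszka is living and takes 1/5.
Eliasz predeceased; the 1/5 allotted to Eliasz's branch passes to Eliasz's issue by representation.
Oleg's line is the sole branch at this level, so the full 1/5 passes to Oleg's issue by representation.
The 1/5 is divided into 2 equal shares of 1/10 among Czeslaw, Jolanta.
Czeslaw is living and takes 1/10.
Jolanta is living and takes 1/10.
Nadia predeceased; the 1/5 allotted to Nadia's branch passes to Nadia's issue by representation.
The 1/5 is divided into 3 equal shares of 1/15 among Ludmila, Waclaw, Bogdan.
Ludmila is living and takes 1/15.
Waclaw is living and takes 1/15.
Bogdan predeceased; the 1/15 allotted to Bogdan's branch passes to Bogdan's issue by representation.
Grzegorz is the sole taker at this level and receives the full 1/15.
Pelagia predeceased; the 1/5 allotted to Pelagia's branch passes to Pelagia's issue by representation.
The 1/5 is divided into 2 equal shares of 1/10 among Zofia, Halina.
Zofia predeceased; the 1/10 allotted to Zofia's branch passes to Zofia's issue by representation.
The 1/10 is divided into 3 equal shares of 1/30 among Tadeusz, Stanislawa, Ireneusz.
Tadeusz is living and takes 1/30.
Stanislawa is living and takes 1/30.
Ireneusz is living and takes 1/30.
Halina is living and takes 1/10.
Radoslaw is living and takes 1/5.

Agnieszka 1/5; Czeslaw 1/10; Grzegorz 1/15; Halina 1/10; Ireneusz 1/30; Jolanta 1/10; Ludmila 1/15; Radoslaw 1/5; Stanislawa 1/30; Tadeusz 1/30; Waclaw 1/15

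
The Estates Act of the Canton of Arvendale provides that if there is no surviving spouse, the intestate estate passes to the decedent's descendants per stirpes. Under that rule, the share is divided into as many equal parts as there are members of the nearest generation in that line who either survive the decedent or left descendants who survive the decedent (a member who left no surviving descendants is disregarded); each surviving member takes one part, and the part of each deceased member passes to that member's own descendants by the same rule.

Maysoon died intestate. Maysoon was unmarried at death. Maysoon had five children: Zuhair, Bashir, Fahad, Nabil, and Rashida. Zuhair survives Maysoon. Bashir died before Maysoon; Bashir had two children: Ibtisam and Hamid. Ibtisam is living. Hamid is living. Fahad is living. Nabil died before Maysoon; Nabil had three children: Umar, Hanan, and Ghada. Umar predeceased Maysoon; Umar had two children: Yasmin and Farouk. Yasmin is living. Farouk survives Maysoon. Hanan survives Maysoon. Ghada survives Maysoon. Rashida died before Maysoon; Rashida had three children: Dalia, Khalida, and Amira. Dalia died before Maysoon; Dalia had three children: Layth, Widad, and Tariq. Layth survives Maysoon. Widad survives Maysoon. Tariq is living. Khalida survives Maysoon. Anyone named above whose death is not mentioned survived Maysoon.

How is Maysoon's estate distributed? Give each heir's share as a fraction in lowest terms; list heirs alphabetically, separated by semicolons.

There is no surviving spouse, so the entire estate passes to Maysoon's descendants per stirpes.
The estate is divided into 5 equal shares of 1/5 among Zuhair, Bashir, Fahad, Nabil, Rashida.
Zuhair is living and takes 1/5.
Bashir predeceased; the 1/5 allotted to Bashir's branch passes to Bashir's issue by representation.
The 1/5 is divided into 2 equal shares of 1/10 among Ibtisam, Hamid.
Ibtisam is living and takes 1/10.
Hamid is living and takes 1/10.
Fahad is living and takes 1/5.
Nabil predeceased; the 1/5 allotted to Nabil's branch passes to Nabil's issue by representation.
The 1/5 is divided into 3 equal shares of 1/15 among Umar, Hanan, Ghada.
Umar predeceased; the 1/15 allotted to Umar's branch passes to Umar's issue by representation.
The 1/15 is divided into 2 equal shares of 1/30 among Yasmin, Farouk.
Yasmin is living and takes 1/30.
Farouk is living and takes 1/30.
Hanan is living and takes 1/15.
Ghada is living and takes 1/15.
Rashida predeceased; the 1/5 allotted to Rashida's branch passes to Rashida's issue by representation.
The 1/5 is divided into 3 equal shares of 1/15 among Dalia, Khalida, Amira.
Dalia predeceased; the 1/15 allotted to Dalia's branch passes to Dalia's issue by representation.
The 1/15 is divided into 3 equal shares of 1/45 among Layth, Widad, Tariq.
Layth is living and takes 1/45.
Widad is living and takes 1/45.
Tariq is living and takes 1/45.
Khalida is living and takes 1/15.
Amira is living and takes 1/15.

Amira 1/15; Fahad 1/5; Farouk 1/30; Ghada 1/15; Hamid 1/10; Hanan 1/15; Ibtisam 1/10; Khalida 1/15; Layth 1/45; Tariq 1/45; Widad 1/45; Yasmin 1/30; Zuhair 1/5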